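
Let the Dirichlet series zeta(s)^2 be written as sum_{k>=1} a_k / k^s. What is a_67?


The Dirichlet convolution of the constant function 1 with itself gives (1 * 1)(k) = sum_{d | k} 1 = d(k), the number of positive divisors of k.
Since zeta(s) = sum_{k>=1} 1/k^s, we have zeta(s)^2 = sum_{k>=1} d(k)/k^s, so a_k = d(k).
For k = 67: the divisors are 1, 67.
Count = 2.

2


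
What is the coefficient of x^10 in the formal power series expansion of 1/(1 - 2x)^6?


The general identity 1/(1 - c x)^r = sum_{k>=0} c^k C(k + r - 1, r - 1) x^k follows by substituting y = c x into 1/(1 - y)^r = sum_{k>=0} C(k + r - 1, r - 1) y^k.
For c = 2, r = 6, k = 10:
2^10 * C(15, 5) = 1024 * 3003 = 3075072.

3075072


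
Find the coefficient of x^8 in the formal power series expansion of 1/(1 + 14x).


Write 1/(1 + c x) = 1/(1 - (-c) x) and apply the geometric-series identity
1/(1 - y) = sum_{k>=0} y^k to get 1/(1 + c x) = sum_{k>=0} (-c)^k x^k.
So the coefficient of x^k is (-c)^k = (-1)^k * c^k.
Here c = 14 and k = 8:
(-14)^8 = 1 * 1475789056 = 1475789056

1475789056


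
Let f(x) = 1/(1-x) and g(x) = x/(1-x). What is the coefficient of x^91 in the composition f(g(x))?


First simplify the composition: f(g(x)) = 1/(1 - x/(1-x)) = (1-x)/((1-x) - x) = (1-x)/(1-2x).
Now extract the coefficient. Write (1-x)/(1-2x) = 1/(1-2x) - x/(1-2x).
The coefficient of x^n in 1/(1-2x) is 2^n, and in x/(1-2x) is 2^(n-1) (for n >= 1).
So the coefficient of x^91 is 2^91 - 2^90 = 2475880078570760549798248448 - 1237940039285380274899124224 = 1237940039285380274899124224.

1237940039285380274899124224


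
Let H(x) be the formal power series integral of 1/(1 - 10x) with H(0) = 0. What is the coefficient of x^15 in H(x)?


1/(1 - 10x) = sum_{k>=0} 10^k x^k. Integrating termwise with H(0) = 0:
H(x) = sum_{k>=0} 10^k x^(k+1) / (k+1) = sum_{m>=1} 10^(m-1) x^m / m.
For m = 15: 10^14/15 = 100000000000000/15 = 20000000000000/3.

20000000000000/3


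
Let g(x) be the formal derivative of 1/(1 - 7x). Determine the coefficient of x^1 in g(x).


Differentiate termwise: d/dx sum_{k>=0} 7^k x^k = sum_{k>=1} k 7^k x^(k-1) = sum_{j>=0} (j+1) 7^(j+1) x^j.
Equivalently, d/dx [1/(1 - 7x)] = 7/(1 - 7x)^2.
For j = 1: 2 * 7^2 = 2 * 49 = 98.

98


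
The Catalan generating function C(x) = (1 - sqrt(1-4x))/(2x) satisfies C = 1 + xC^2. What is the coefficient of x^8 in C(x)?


Substituting x -> x scales the n-th coefficient by 1, so [x^8] C(x) = C_8.
C_8 = C(2*8, 8)/(9) = 12870/9 = 1430.
= 1430.

1430


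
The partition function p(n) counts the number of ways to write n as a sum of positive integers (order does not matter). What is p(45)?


Using the generating function prod_{k>=1} 1/(1-x^k), we compute p(45).
By dynamic programming over parts 1 through 45:
p(45) = 89134

89134


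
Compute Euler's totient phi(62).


phi(n) counts integers in [1, n] coprime to n. Using the multiplicative formula phi(n) = n * prod_{p | n} (1 - 1/p):
62 = 2 * 31, so
phi(62) = 62 * (1 - 1/2) * (1 - 1/31) = 30.

30


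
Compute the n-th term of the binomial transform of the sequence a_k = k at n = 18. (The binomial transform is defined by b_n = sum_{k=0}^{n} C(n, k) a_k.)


With a_k = k, b_n = sum_{k=0}^{n} C(n, k) k. Using k * C(n, k) = n * C(n-1, k-1) gives b_n = n * sum_{k>=1} C(n-1, k-1) = n * 2^(n-1).
For n = 18: 18 * 2^17 = 18 * 131072 = 2359296.

2359296


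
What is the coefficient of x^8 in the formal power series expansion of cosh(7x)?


The Maclaurin series is cosh(t) = sum_{m>=0} t^(2m) / (2m)!, so substituting t = 7x, only even powers of x are nonzero, with coefficient of x^(2m) equal to 7^(2m) / (2m)!.
For x^8 the coefficient is 7^8/8! = 5764801/40320 = 823543/5760.

823543/5760


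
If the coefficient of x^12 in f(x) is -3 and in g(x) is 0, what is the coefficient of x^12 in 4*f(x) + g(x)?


Scalar multiplication scales coefficients: 4 * -3 = -12.
Then add the g coefficient: -12 + 0
= -12

-12


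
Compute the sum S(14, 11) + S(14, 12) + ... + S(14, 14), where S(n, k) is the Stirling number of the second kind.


By definition, S(n, k) counts partitions of an n-set into exactly k nonempty blocks.
Computing row n = 14 for k = 11..14:
S(14, k): 66066, 3367, 91, 1
Sum = 69525.

69525


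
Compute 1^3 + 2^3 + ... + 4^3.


This power sum has a closed form given by Faulhaber's formula
sum_{k=1}^{m} k^p = (1 / (p + 1)) * sum_{j=0}^{p} C(p + 1, j) B_j m^(p + 1 - j),
but for small m direct computation is fastest:
1 + 8 + 27 + 64 = 100.

100


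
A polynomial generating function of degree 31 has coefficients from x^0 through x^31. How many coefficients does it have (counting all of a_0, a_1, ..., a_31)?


A polynomial of degree 31 takes the form a_0 + a_1 x + ... + a_31 x^31.
The number of coefficients is 31 + 1 = 32.

32


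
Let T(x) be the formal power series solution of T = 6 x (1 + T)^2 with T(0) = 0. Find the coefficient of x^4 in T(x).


Apply the Lagrange inversion formula: if T = 6 x * phi(T) with phi(t) = (1 + t)^2, then [x^n] T = 6^n * (1/n) [t^(n-1)] phi(t)^n = 6^n * (1/n) [t^(n-1)] (1 + t)^(2n) = 6^n * (1/n) C(2n, n-1).
Using the identity C(2n, n-1) = C(2n, n) * n / (n+1), the unscaled factor equals C(2n, n) / (n+1) = C_n, the n-th Catalan number.
For n = 4: C_4 = C(8, 4) / 5 = 70/5 = 14.
With the 6^4 = 1296 factor, the coefficient is 1296 * 14 = 18144.

18144


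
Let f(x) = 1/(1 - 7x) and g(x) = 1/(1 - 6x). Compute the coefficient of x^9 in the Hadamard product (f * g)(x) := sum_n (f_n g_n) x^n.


f has coefficients f_k = 7^k and g has coefficients g_k = 6^k, so the Hadamard product has coefficient (f*g)_k = 7^k * 6^k = 42^k.
For k = 9: 42^9 = 406671383849472.

406671383849472


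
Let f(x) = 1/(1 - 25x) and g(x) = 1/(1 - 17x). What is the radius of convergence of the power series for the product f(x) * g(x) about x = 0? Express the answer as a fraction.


The radius of 1/(1 - 25x) is 1/25 (nearest singularity at x = 1/25), and the radius of 1/(1 - 17x) is 1/17.
The product f(x)*g(x) = 1/((1 - 25x)(1 - 17x)) has singularities at both 1/25 and 1/17, so its radius of convergence is the distance to the nearest one:
min(1/25, 1/17) = 1/25.

1/25


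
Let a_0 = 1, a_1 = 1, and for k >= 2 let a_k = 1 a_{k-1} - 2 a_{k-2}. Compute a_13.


Iterating the recurrence forward:
a_0 = 1
a_1 = 1
a_2 = 1*1 - 2*1 = -1
a_3 = 1*-1 - 2*1 = -3
a_4 = 1*-3 - 2*-1 = -1
a_5 = 1*-1 - 2*-3 = 5
a_6 = 1*5 - 2*-1 = 7
a_7 = 1*7 - 2*5 = -3
a_8 = 1*-3 - 2*7 = -17
a_9 = 1*-17 - 2*-3 = -11
a_10 = 1*-11 - 2*-17 = 23
a_11 = 1*23 - 2*-11 = 45
a_12 = 1*45 - 2*23 = -1
a_13 = 1*-1 - 2*45 = -91
So a_13 = -91.

-91


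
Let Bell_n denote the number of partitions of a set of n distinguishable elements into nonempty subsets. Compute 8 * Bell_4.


Bell_4 can be computed from the Bell triangle or from Dobinski's identity Bell_n = (1/e) * sum_{k>=0} k^n / k!.
Computing Bell_4 = 15.
Then 8 * 15 = 120.

120


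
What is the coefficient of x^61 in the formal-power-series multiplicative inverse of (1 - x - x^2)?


Let the inverse be f(x) = sum_{k>=0} a_k x^k. From f(x) * (1 - x - x^2) = 1 and matching coefficients:
 x^0: a_0 = 1.
 x^1: a_1 - a_0 = 0, so a_1 = 1.
 x^k (k >= 2): a_k - a_{k-1} - a_{k-2} = 0, i.e. a_k = a_{k-1} + a_{k-2}.
This is the Fibonacci-type recurrence shifted so that a_0 = a_1 = 1.
Iterating: a_0=1, a_1=1, a_2=2, a_3=3, a_4=5, a_5=8, a_6=13, a_7=21, a_8=34, a_9=55, ...
a_61 = 4052739537881.

4052739537881


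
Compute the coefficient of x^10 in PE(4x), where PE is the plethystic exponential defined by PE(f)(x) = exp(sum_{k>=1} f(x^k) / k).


With f(x) = 4x, the exponent is sum_{k>=1} 4 x^k / k = 4 * (-ln(1 - x)). Exponentiating:
PE(4x) = exp(-4 ln(1 - x)) = 1/(1 - x)^4.
By the negative binomial expansion, [x^n] 1/(1 - x)^4 = C(n + 3, 3).
For n = 10: C(13, 3) = 286.

286


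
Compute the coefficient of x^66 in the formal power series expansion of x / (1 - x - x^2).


Let f(x) = sum_{k>=0} a_k x^k. Multiplying f(x) * (1 - x - x^2) = x and matching coefficients gives a_0 = 0, a_1 = 1, and a_k = a_{k-1} + a_{k-2} for k >= 2. These are the Fibonacci numbers F_k.
Iterating from F_0 = 0, F_1 = 1:
F_0=0, F_1=1, F_2=1, F_3=2, F_4=3, F_5=5, F_6=8, F_7=13, F_8=21, F_9=34, ...
F_66 = 27777890035288.

27777890035288


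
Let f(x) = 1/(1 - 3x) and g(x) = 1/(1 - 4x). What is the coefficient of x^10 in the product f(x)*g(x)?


The coefficient of x^n in f*g is the Cauchy product: sum_{k=0}^{n} a^k * b^(n-k).
With a=3, b=4, n=10:
sum_{k=0}^{10} 3^k * 4^(10-k)
= 4017157

4017157


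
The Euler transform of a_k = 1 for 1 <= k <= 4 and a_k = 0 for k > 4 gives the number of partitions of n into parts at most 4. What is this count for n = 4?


Partitions of 4 into parts at most 4:
Using generating function (1-x)^(-1)(1-x^2)^(-1)...(1-x^4)^(-1),
the coefficient of x^4 = 5

5


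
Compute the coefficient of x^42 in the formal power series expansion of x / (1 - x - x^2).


Let f(x) = sum_{k>=0} a_k x^k. Multiplying f(x) * (1 - x - x^2) = x and matching coefficients gives a_0 = 0, a_1 = 1, and a_k = a_{k-1} + a_{k-2} for k >= 2. These are the Fibonacci numbers F_k.
Iterating from F_0 = 0, F_1 = 1:
F_0=0, F_1=1, F_2=1, F_3=2, F_4=3, F_5=5, F_6=8, F_7=13, F_8=21, F_9=34, ...
F_42 = 267914296.

267914296


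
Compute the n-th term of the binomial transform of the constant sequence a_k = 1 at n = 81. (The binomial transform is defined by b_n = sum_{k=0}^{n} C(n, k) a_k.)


With a_k = 1 for all k, b_n = sum_{k=0}^{n} C(n, k) = 2^n by the binomial theorem.
For n = 81: 2^81 = 2417851639229258349412352.

2417851639229258349412352


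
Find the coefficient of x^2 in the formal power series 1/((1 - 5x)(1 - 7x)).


By partial fractions or Cauchy convolution:
The coefficient equals sum_{k=0}^{2} 5^k * 7^(2-k).
= 109

109


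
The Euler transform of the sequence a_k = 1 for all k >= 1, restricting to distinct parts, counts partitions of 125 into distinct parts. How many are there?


Partitions of 125 into distinct parts can be computed via generating function.
Product (1+x)(1+x^2)(1+x^3)...
The coefficient of x^125 = 3207086

3207086


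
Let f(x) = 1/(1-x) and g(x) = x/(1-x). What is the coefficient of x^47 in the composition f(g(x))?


First simplify the composition: f(g(x)) = 1/(1 - x/(1-x)) = (1-x)/((1-x) - x) = (1-x)/(1-2x).
Now extract the coefficient. Write (1-x)/(1-2x) = 1/(1-2x) - x/(1-2x).
The coefficient of x^n in 1/(1-2x) is 2^n, and in x/(1-2x) is 2^(n-1) (for n >= 1).
So the coefficient of x^47 is 2^47 - 2^46 = 140737488355328 - 70368744177664 = 70368744177664.

70368744177664


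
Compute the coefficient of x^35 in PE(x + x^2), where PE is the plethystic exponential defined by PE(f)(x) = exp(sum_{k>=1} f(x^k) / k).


With f(x) = x + x^2, the exponent is sum_{k>=1} (x^k + x^(2k)) / k = -ln(1 - x) - ln(1 - x^2). Exponentiating:
PE(x + x^2) = 1 / ((1 - x)(1 - x^2)).
This is the generating function for partitions of n into parts of size 1 or 2. The number of 2's can be any j in 0..17, and the rest are 1's, so
[x^35] = floor(35/2) + 1 = 18.

18


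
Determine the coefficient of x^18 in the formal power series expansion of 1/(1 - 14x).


The geometric series identity gives 1/(1 - c x) = sum_{k>=0} c^k x^k, so the coefficient of x^k is c^k.
Here c = 14 and k = 18.
Computing: 14^18 = 426878854210636742656

426878854210636742656


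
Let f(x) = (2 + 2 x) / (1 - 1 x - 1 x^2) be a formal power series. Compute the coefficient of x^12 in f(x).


Write f(x) = sum_{k>=0} a_k x^k. Multiplying both sides by 1 - 1 x - 1 x^2 gives
(1 - 1 x - 1 x^2) sum_{k>=0} a_k x^k = 2 + 2 x.
Matching coefficients:
 x^0: a_0 = 2
 x^1: a_1 - 1 a_0 = 2  =>  a_1 = 1*2 + 2 = 4
 x^k (k >= 2): a_k = 1 a_{k-1} + 1 a_{k-2}.
Iterating: a_2 = 6, a_3 = 10, a_4 = 16, a_5 = 26, a_6 = 42, a_7 = 68, a_8 = 110, a_9 = 178, a_10 = 288, a_11 = 466, a_12 = 754.
So the coefficient of x^12 is 754.

754


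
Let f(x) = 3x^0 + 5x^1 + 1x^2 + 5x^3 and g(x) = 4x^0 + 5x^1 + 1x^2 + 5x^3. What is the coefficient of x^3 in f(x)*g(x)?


Cauchy product at x^3:
3*5 + 5*1 + 1*5 + 5*4
= 45

45


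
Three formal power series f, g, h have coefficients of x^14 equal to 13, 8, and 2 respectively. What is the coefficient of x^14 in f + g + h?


Series addition is componentwise:
13 + 8 + 2
= 23

23


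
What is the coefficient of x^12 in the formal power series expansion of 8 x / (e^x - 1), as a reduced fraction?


The exponential generating function for Bernoulli numbers is
x / (e^x - 1) = sum_{k>=0} B_k x^k / k!.
So the coefficient of x^12 in 8 x / (e^x - 1) is 8 B_12 / 12!.
Computing: B_12 = -691/2730, 12! = 479001600, giving
8 * -691/2730 / 479001600 = -691/163459296000.

-691/163459296000


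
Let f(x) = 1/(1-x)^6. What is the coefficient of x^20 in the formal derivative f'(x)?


Differentiate: d/dx [ 1/(1-x)^r ] = r / (1-x)^(r+1).
Here r = 6, so f'(x) = 6 / (1-x)^7.
The expansion of 1/(1-x)^(r+1) has coefficient of x^n equal to C(n+r, r).
So the coefficient of x^20 in f'(x) is
6 * C(26, 6) = 6 * 230230 = 1381380

1381380


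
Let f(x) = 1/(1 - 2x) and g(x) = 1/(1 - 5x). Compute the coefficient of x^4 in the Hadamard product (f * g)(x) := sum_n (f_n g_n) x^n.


f has coefficients f_k = 2^k and g has coefficients g_k = 5^k, so the Hadamard product has coefficient (f*g)_k = 2^k * 5^k = 10^k.
For k = 4: 10^4 = 10000.

10000


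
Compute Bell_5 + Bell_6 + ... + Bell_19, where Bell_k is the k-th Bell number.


Recall Bell_k counts set partitions of a k-set (with Bell_0 = 1 by convention).
Bell_5 through Bell_19: 52, 203, 877, 4140, 21147, 115975, 678570, 4213597, 27644437, 190899322, 1382958545, 10480142147, 82864869804, 682076806159, 5832742205057
Sum = 52 + 203 + 877 + 4140 + 21147 + 115975 + 678570 + 4213597 + 27644437 + 190899322 + 1382958545 + 10480142147 + 82864869804 + 682076806159 + 5832742205057 = 6609770560032.

6609770560032


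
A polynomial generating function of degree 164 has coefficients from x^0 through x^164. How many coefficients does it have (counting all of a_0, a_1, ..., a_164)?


A polynomial of degree 164 takes the form a_0 + a_1 x + ... + a_164 x^164.
The number of coefficients is 164 + 1 = 165.

165


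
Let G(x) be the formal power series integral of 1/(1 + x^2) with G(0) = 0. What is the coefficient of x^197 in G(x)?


1/(1 + x^2) = sum_{j>=0} (-1)^j x^(2j). Integrating termwise with G(0) = 0:
G(x) = sum_{j>=0} (-1)^j x^(2j+1) / (2j+1) = arctan(x).
Only odd powers are nonzero. For x^197 write 197 = 2*98 + 1, giving
(-1)^98 / 197 = 1/197 = 1/197.

1/197


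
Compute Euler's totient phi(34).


phi(n) counts integers in [1, n] coprime to n. Using the multiplicative formula phi(n) = n * prod_{p | n} (1 - 1/p):
34 = 2 * 17, so
phi(34) = 34 * (1 - 1/2) * (1 - 1/17) = 16.

16


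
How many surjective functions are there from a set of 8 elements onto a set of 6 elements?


By inclusion-exclusion on which target elements are missed, the number of surjections from an n-set onto a k-set is
surj(n, k) = sum_{j=0}^{k} (-1)^j C(k, j) (k - j)^n.
Equivalently surj(n, k) = k! * S(n, k), where S(n, k) is the Stirling number of the second kind.
For n = 8, k = 6:
S(8, 6) = 266, so
surj = 6! * 266 = 720 * 266 = 191520.

191520


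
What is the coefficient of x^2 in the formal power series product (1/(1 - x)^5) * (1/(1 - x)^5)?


Combine the factors: (1/(1 - x)^5) * (1/(1 - x)^5) = 1/(1 - x)^10.
Then use 1/(1 - x)^r = sum_{k>=0} C(k + r - 1, r - 1) x^k with r = 10 and k = 2:
C(11, 9) = 55.

55


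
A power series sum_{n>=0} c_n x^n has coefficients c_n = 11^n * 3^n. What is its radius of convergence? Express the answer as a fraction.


By the root test (Cauchy-Hadamard), the radius is R = 1 / limsup_n |c_n|^(1/n).
Here |c_n|^(1/n) = (11^n * 3^n)^(1/n) = 11 * 3 = 33 for all n.
So R = 1/33 = 1/33.

1/33


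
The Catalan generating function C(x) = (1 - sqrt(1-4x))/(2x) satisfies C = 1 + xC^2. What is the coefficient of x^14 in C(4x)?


Substituting x -> 4x scales the n-th coefficient by 4^n, so [x^14] C(4x) = 4^14 * C_14.
C_14 = C(2*14, 14)/(15) = 40116600/15 = 2674440.
So 4^14 * 2674440 = 268435456 * 2674440 = 717914520944640.

717914520944640


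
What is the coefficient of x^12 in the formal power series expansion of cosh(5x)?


The Maclaurin series is cosh(t) = sum_{m>=0} t^(2m) / (2m)!, so substituting t = 5x, only even powers of x are nonzero, with coefficient of x^(2m) equal to 5^(2m) / (2m)!.
For x^12 the coefficient is 5^12/12! = 244140625/479001600 = 9765625/19160064.

9765625/19160064


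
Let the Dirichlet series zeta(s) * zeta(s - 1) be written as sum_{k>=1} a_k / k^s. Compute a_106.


Convolution gives a_k = sum_{d | k} d * 1 = sum_{d | k} d = sigma(k), the sum of positive divisors of k.
For k = 106, the divisors are 1, 2, 53, 106, so
sigma(106) = 1 + 2 + 53 + 106 = 162.

162


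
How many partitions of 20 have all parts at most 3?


Using the generating function (1-x)^(-1)(1-x^2)^(-1)(1-x^3)^(-1),
the coefficient of x^20 counts these restricted partitions.
Result = 44

44


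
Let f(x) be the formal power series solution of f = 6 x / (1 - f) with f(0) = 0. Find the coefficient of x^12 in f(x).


Apply Lagrange inversion: f = 6 x * phi(f) with phi(t) = 1/(1 - t), so
[x^n] f = 6^n * (1/n) [t^(n-1)] phi(t)^n = 6^n * (1/n) [t^(n-1)] (1 - t)^(-n) = 6^n * (1/n) C(2n - 2, n - 1) = 6^n * C_{n-1}.
For n = 12: C_11 = C(22, 11) / 12 = 705432/12 = 58786.
With the 6^12 = 2176782336 factor, the coefficient is 2176782336 * 58786 = 127964326404096.

127964326404096


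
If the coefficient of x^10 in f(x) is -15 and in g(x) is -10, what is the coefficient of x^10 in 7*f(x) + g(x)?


Scalar multiplication scales coefficients: 7 * -15 = -105.
Then add the g coefficient: -105 + -10
= -115

-115


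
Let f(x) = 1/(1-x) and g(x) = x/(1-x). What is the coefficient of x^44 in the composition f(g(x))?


First simplify the composition: f(g(x)) = 1/(1 - x/(1-x)) = (1-x)/((1-x) - x) = (1-x)/(1-2x).
Now extract the coefficient. Write (1-x)/(1-2x) = 1/(1-2x) - x/(1-2x).
The coefficient of x^n in 1/(1-2x) is 2^n, and in x/(1-2x) is 2^(n-1) (for n >= 1).
So the coefficient of x^44 is 2^44 - 2^43 = 17592186044416 - 8796093022208 = 8796093022208.

8796093022208


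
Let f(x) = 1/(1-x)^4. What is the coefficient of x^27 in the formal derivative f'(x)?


Differentiate: d/dx [ 1/(1-x)^r ] = r / (1-x)^(r+1).
Here r = 4, so f'(x) = 4 / (1-x)^5.
The expansion of 1/(1-x)^(r+1) has coefficient of x^n equal to C(n+r, r).
So the coefficient of x^27 in f'(x) is
4 * C(31, 4) = 4 * 31465 = 125860

125860


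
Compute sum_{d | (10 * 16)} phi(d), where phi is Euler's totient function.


First, 10 * 16 = 160. One classical identity is sum_{d | n} phi(d) = n (each k in [1, n] has a unique gcd with n, and among the k's with gcd(k, n) = n/d there are phi(d) of them). So the sum equals 160. We also verify directly:
Divisors of 160: 1, 2, 4, 5, 8, 10, 16, 20, 32, 40, 80, 160.
phi values: 1, 1, 2, 4, 4, 4, 8, 8, 16, 16, 32, 64.
Sum = 160.

160


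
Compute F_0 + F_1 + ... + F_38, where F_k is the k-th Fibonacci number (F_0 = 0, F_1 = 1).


Use the identity sum_{k=0}^{N} F_k = F_{N+2} - 1 (which follows from F_{k+2} - F_{k+1} = F_k). Then
sum_{k=0}^{38} F_k = (F_{40} - 1) - (F_{1} - 1) = F_{40} - F_{1}.
Computing: F_{40} = 102334155, F_{1} = 1, so
Sum = 102334155 - 1 = 102334154.

102334154


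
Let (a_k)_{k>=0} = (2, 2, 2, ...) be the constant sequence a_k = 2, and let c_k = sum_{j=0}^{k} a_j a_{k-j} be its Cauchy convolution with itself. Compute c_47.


Since a_j = 2 for all j >= 0, the convolution sum becomes
c_k = sum_{j=0}^{k} 2 * 2 = 4 * (k + 1).
Equivalently, the generating function of (a_k) is 2/(1 - x) and its square is 4/(1 - x)^2 = sum_{k>=0} 4(k + 1) x^k.
For k = 47: 4 * 48 = 192.

192


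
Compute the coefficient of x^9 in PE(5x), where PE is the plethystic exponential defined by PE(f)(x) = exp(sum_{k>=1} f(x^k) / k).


With f(x) = 5x, the exponent is sum_{k>=1} 5 x^k / k = 5 * (-ln(1 - x)). Exponentiating:
PE(5x) = exp(-5 ln(1 - x)) = 1/(1 - x)^5.
By the negative binomial expansion, [x^n] 1/(1 - x)^5 = C(n + 4, 4).
For n = 9: C(13, 4) = 715.

715


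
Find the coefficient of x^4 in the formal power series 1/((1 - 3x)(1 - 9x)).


By partial fractions or Cauchy convolution:
The coefficient equals sum_{k=0}^{4} 3^k * 9^(4-k).
= 9801

9801


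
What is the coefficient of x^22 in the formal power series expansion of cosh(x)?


The Maclaurin series is cosh(t) = sum_{m>=0} t^(2m) / (2m)!, so substituting t = x, only even powers of x are nonzero, with coefficient of x^(2m) equal to 1 / (2m)!.
For x^22 the coefficient is 1/22! = 1/1124000727777607680000 = 1/1124000727777607680000.

1/1124000727777607680000


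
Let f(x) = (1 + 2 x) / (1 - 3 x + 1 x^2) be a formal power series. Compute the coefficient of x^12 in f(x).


Write f(x) = sum_{k>=0} a_k x^k. Multiplying both sides by 1 - 3 x + 1 x^2 gives
(1 - 3 x + 1 x^2) sum_{k>=0} a_k x^k = 1 + 2 x.
Matching coefficients:
 x^0: a_0 = 1
 x^1: a_1 - 3 a_0 = 2  =>  a_1 = 3*1 + 2 = 5
 x^k (k >= 2): a_k = 3 a_{k-1} - 1 a_{k-2}.
Iterating: a_2 = 14, a_3 = 37, a_4 = 97, a_5 = 254, a_6 = 665, a_7 = 1741, a_8 = 4558, a_9 = 11933, a_10 = 31241, a_11 = 81790, a_12 = 214129.
So the coefficient of x^12 is 214129.

214129


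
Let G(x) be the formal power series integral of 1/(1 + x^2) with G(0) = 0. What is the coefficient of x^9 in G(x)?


1/(1 + x^2) = sum_{j>=0} (-1)^j x^(2j). Integrating termwise with G(0) = 0:
G(x) = sum_{j>=0} (-1)^j x^(2j+1) / (2j+1) = arctan(x).
Only odd powers are nonzero. For x^9 write 9 = 2*4 + 1, giving
(-1)^4 / 9 = 1/9 = 1/9.

1/9


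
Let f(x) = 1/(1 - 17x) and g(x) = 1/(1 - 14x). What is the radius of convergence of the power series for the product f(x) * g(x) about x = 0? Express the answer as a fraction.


The radius of 1/(1 - 17x) is 1/17 (nearest singularity at x = 1/17), and the radius of 1/(1 - 14x) is 1/14.
The product f(x)*g(x) = 1/((1 - 17x)(1 - 14x)) has singularities at both 1/17 and 1/14, so its radius of convergence is the distance to the nearest one:
min(1/17, 1/14) = 1/17.

1/17


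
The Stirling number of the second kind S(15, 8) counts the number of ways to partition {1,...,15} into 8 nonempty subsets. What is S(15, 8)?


Using the explicit formula S(n,k) = (1/k!) sum_{j=0}^{k} (-1)^(k-j) C(k,j) j^n:
S(15, 8) = 216627840
Equivalently, S(n,k) is n! times the coefficient of x^n in the EGF (e^x - 1)^k / k!.

216627840


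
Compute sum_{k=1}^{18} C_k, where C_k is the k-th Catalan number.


C_1 through C_18: 1, 2, 5, 14, 42, 132, 429, 1430, 4862, 16796, 58786, 208012, 742900, 2674440, 9694845, 35357670, 129644790, 477638700
Sum = 1 + 2 + 5 + 14 + 42 + 132 + 429 + 1430 + 4862 + 16796 + 58786 + 208012 + 742900 + 2674440 + 9694845 + 35357670 + 129644790 + 477638700
= 656043856

656043856


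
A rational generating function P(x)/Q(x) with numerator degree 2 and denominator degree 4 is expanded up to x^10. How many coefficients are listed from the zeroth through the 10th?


Expanding up to x^10 gives the coefficients for x^0, x^1, ..., x^10.
That is 10 + 1 = 11 coefficients in total.

11


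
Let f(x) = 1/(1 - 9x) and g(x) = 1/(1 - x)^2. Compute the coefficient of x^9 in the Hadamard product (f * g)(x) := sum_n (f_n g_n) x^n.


f has coefficients f_k = 9^k. For g = 1/(1 - x)^2 the coefficient is g_k = C(k + 1, 1) = k + 1. The Hadamard coefficient is (f * g)_k = 9^k * (k + 1).
For k = 9: 9^9 * 10 = 387420489 * 10 = 3874204890.

3874204890


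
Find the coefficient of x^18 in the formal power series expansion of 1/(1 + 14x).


Write 1/(1 + c x) = 1/(1 - (-c) x) and apply the geometric-series identity
1/(1 - y) = sum_{k>=0} y^k to get 1/(1 + c x) = sum_{k>=0} (-c)^k x^k.
So the coefficient of x^k is (-c)^k = (-1)^k * c^k.
Here c = 14 and k = 18:
(-14)^18 = 1 * 426878854210636742656 = 426878854210636742656

426878854210636742656


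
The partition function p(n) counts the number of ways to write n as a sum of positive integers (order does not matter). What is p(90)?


Using the generating function prod_{k>=1} 1/(1-x^k), we compute p(90).
By dynamic programming over parts 1 through 90:
p(90) = 56634173

56634173


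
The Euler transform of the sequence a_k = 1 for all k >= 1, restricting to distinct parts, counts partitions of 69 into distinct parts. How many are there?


Partitions of 69 into distinct parts can be computed via generating function.
Product (1+x)(1+x^2)(1+x^3)...
The coefficient of x^69 = 27130

27130


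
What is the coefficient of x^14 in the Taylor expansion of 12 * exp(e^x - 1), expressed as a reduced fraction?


exp(e^x - 1) = sum_{k>=0} Bell_k x^k / k!, where Bell_k is the k-th Bell number.
So the coefficient of x^14 is 12 * Bell_14 / 14!.
Computing: Bell_14 = 190899322 and 14! = 87178291200, giving
12 * 190899322/87178291200 = 95449661/3632428800.

95449661/3632428800


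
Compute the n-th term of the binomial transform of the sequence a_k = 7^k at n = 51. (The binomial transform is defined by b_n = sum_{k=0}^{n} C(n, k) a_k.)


With a_k = 7^k, b_n = sum_{k=0}^{n} C(n, k) 7^k = (1 + 7)^n by the binomial theorem.
For n = 51: (1 + 7)^51 = 8^51 = 11417981541647679048466287755595961091061972992.

11417981541647679048466287755595961091061972992


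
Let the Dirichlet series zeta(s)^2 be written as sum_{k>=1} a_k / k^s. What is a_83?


The Dirichlet convolution of the constant function 1 with itself gives (1 * 1)(k) = sum_{d | k} 1 = d(k), the number of positive divisors of k.
Since zeta(s) = sum_{k>=1} 1/k^s, we have zeta(s)^2 = sum_{k>=1} d(k)/k^s, so a_k = d(k).
For k = 83: the divisors are 1, 83.
Count = 2.

2


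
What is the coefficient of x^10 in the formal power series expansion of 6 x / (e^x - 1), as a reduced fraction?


The exponential generating function for Bernoulli numbers is
x / (e^x - 1) = sum_{k>=0} B_k x^k / k!.
So the coefficient of x^10 in 6 x / (e^x - 1) is 6 B_10 / 10!.
Computing: B_10 = 5/66, 10! = 3628800, giving
6 * 5/66 / 3628800 = 1/7983360.

1/7983360


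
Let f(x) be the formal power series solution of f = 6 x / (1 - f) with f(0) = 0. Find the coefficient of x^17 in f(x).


Apply Lagrange inversion: f = 6 x * phi(f) with phi(t) = 1/(1 - t), so
[x^n] f = 6^n * (1/n) [t^(n-1)] phi(t)^n = 6^n * (1/n) [t^(n-1)] (1 - t)^(-n) = 6^n * (1/n) C(2n - 2, n - 1) = 6^n * C_{n-1}.
For n = 17: C_16 = C(32, 16) / 17 = 601080390/17 = 35357670.
With the 6^17 = 16926659444736 factor, the coefficient is 16926659444736 * 35357670 = 598487238849358725120.

598487238849358725120


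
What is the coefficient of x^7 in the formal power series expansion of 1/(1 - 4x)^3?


The general identity 1/(1 - c x)^r = sum_{k>=0} c^k C(k + r - 1, r - 1) x^k follows by substituting y = c x into 1/(1 - y)^r = sum_{k>=0} C(k + r - 1, r - 1) y^k.
For c = 4, r = 3, k = 7:
4^7 * C(9, 2) = 16384 * 36 = 589824.

589824


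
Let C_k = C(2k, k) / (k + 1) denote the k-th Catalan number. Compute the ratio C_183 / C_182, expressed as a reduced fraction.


Using C_k = (2k)! / (k! (k+1)!), the ratio C_{k+1}/C_k simplifies to
C_{k+1}/C_k = [(2k+2)! / ((k+1)! (k+2)!)] * [k! (k+1)! / (2k)!]
 = (2k+2)(2k+1) / ((k+1)(k+2)) = 2(2k+1) / (k+2).
For k = 182: 2(2*182 + 1) / (182 + 2) = 730/184 = 365/92.

365/92


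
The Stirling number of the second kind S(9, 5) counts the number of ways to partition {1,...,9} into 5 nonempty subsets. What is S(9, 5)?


Using the explicit formula S(n,k) = (1/k!) sum_{j=0}^{k} (-1)^(k-j) C(k,j) j^n:
S(9, 5) = 6951
Equivalently, S(n,k) is n! times the coefficient of x^n in the EGF (e^x - 1)^k / k!.

6951


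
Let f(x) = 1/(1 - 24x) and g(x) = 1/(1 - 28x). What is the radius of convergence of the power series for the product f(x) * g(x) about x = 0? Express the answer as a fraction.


The radius of 1/(1 - 24x) is 1/24 (nearest singularity at x = 1/24), and the radius of 1/(1 - 28x) is 1/28.
The product f(x)*g(x) = 1/((1 - 24x)(1 - 28x)) has singularities at both 1/24 and 1/28, so its radius of convergence is the distance to the nearest one:
min(1/24, 1/28) = 1/28.

1/28


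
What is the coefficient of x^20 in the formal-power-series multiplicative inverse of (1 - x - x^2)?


Let the inverse be f(x) = sum_{k>=0} a_k x^k. From f(x) * (1 - x - x^2) = 1 and matching coefficients:
 x^0: a_0 = 1.
 x^1: a_1 - a_0 = 0, so a_1 = 1.
 x^k (k >= 2): a_k - a_{k-1} - a_{k-2} = 0, i.e. a_k = a_{k-1} + a_{k-2}.
This is the Fibonacci-type recurrence shifted so that a_0 = a_1 = 1.
Iterating: a_0=1, a_1=1, a_2=2, a_3=3, a_4=5, a_5=8, a_6=13, a_7=21, a_8=34, a_9=55, ...
a_20 = 10946.

10946


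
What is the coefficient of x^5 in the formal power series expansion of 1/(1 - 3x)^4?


The general identity 1/(1 - c x)^r = sum_{k>=0} c^k C(k + r - 1, r - 1) x^k follows by substituting y = c x into 1/(1 - y)^r = sum_{k>=0} C(k + r - 1, r - 1) y^k.
For c = 3, r = 4, k = 5:
3^5 * C(8, 3) = 243 * 56 = 13608.

13608


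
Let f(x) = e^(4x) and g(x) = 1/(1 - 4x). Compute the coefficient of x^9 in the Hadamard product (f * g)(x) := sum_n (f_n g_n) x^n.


Expanding: f_k = 4^k/k! (from e^(4x)) and g_k = 4^k (from 1/(1 - 4x)). So the Hadamard coefficient (f * g)_k = 4^k 4^k / k! = (16)^k / k!.
For k = 9: 16^9/9! = 68719476736/362880 = 536870912/2835.

536870912/2835


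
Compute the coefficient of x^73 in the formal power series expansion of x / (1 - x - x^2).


Let f(x) = sum_{k>=0} a_k x^k. Multiplying f(x) * (1 - x - x^2) = x and matching coefficients gives a_0 = 0, a_1 = 1, and a_k = a_{k-1} + a_{k-2} for k >= 2. These are the Fibonacci numbers F_k.
Iterating from F_0 = 0, F_1 = 1:
F_0=0, F_1=1, F_2=1, F_3=2, F_4=3, F_5=5, F_6=8, F_7=13, F_8=21, F_9=34, ...
F_73 = 806515533049393.

806515533049393


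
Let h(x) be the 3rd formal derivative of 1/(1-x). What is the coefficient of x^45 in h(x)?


Differentiating 3 times: d^3/dx^3 [1/(1-x)] = 3!/(1-x)^4.
The expansion 1/(1-x)^4 = sum_{k>=0} C(k+3, 3) x^k, so the coefficient of x^n in 3!/(1-x)^4 is 3! * C(n+3, 3).
For n = 45: 6 * C(48, 3) = 6 * 17296 = 103776

103776


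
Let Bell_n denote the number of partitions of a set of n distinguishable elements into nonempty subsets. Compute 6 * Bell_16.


Bell_16 can be computed from the Bell triangle or from Dobinski's identity Bell_n = (1/e) * sum_{k>=0} k^n / k!.
Computing Bell_16 = 10480142147.
Then 6 * 10480142147 = 62880852882.

62880852882


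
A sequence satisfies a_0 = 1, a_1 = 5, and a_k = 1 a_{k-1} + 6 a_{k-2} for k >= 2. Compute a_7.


The characteristic equation is t^2 - 1 t - 6 = 0, with roots r_1 = 3 and r_2 = -2 (so c_1 = r_1 + r_2, c_2 = -r_1 r_2 as required).
One can use the closed form a_n = A r_1^n + B r_2^n, but direct iteration is more reliable:
a_0 = 1, a_1 = 5, a_2 = 11, a_3 = 41, a_4 = 107, a_5 = 353, a_6 = 995, a_7 = 3113.
So a_7 = 3113.

3113


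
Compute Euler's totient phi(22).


phi(n) counts integers in [1, n] coprime to n. Using the multiplicative formula phi(n) = n * prod_{p | n} (1 - 1/p):
22 = 2 * 11, so
phi(22) = 22 * (1 - 1/2) * (1 - 1/11) = 10.

10


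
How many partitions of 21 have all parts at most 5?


Using the generating function (1-x)^(-1)(1-x^2)^(-1)...(1-x^5)^(-1),
the coefficient of x^21 counts these restricted partitions.
Result = 221

221


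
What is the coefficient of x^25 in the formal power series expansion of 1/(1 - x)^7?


The negative binomial / multiset identity is
1/(1 - x)^r = sum_{k>=0} C(k + r - 1, r - 1) x^k.
Here r = 7 and k = 25, so the coefficient is
C(25 + 6, 6) = C(31, 6)
= 736281

736281


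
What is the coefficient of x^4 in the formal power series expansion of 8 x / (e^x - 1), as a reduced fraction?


The exponential generating function for Bernoulli numbers is
x / (e^x - 1) = sum_{k>=0} B_k x^k / k!.
So the coefficient of x^4 in 8 x / (e^x - 1) is 8 B_4 / 4!.
Computing: B_4 = -1/30, 4! = 24, giving
8 * -1/30 / 24 = -1/90.

-1/90


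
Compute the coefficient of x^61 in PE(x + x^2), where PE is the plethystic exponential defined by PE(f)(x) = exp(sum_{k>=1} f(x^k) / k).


With f(x) = x + x^2, the exponent is sum_{k>=1} (x^k + x^(2k)) / k = -ln(1 - x) - ln(1 - x^2). Exponentiating:
PE(x + x^2) = 1 / ((1 - x)(1 - x^2)).
This is the generating function for partitions of n into parts of size 1 or 2. The number of 2's can be any j in 0..30, and the rest are 1's, so
[x^61] = floor(61/2) + 1 = 31.

31


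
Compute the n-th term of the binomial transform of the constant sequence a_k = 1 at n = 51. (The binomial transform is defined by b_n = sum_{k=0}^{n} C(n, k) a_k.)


With a_k = 1 for all k, b_n = sum_{k=0}^{n} C(n, k) = 2^n by the binomial theorem.
For n = 51: 2^51 = 2251799813685248.

2251799813685248


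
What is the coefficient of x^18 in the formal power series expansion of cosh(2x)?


The Maclaurin series is cosh(t) = sum_{m>=0} t^(2m) / (2m)!, so substituting t = 2x, only even powers of x are nonzero, with coefficient of x^(2m) equal to 2^(2m) / (2m)!.
For x^18 the coefficient is 2^18/18! = 262144/6402373705728000 = 4/97692469875.

4/97692469875


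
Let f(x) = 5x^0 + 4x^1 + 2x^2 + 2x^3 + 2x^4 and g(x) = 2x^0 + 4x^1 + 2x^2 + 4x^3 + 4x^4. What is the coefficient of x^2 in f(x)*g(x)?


Cauchy product at x^2:
5*2 + 4*4 + 2*2
= 30

30


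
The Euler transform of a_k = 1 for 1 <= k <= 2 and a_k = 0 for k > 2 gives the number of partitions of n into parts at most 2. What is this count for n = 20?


Partitions of 20 into parts at most 2:
Using generating function (1-x)^(-1)(1-x^2)^(-1),
the coefficient of x^20 = 11

11


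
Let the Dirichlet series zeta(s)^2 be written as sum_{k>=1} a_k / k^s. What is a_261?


The Dirichlet convolution of the constant function 1 with itself gives (1 * 1)(k) = sum_{d | k} 1 = d(k), the number of positive divisors of k.
Since zeta(s) = sum_{k>=1} 1/k^s, we have zeta(s)^2 = sum_{k>=1} d(k)/k^s, so a_k = d(k).
For k = 261: the divisors are 1, 3, 9, 29, 87, 261.
Count = 6.

6


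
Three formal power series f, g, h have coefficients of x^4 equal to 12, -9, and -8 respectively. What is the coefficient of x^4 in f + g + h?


Series addition is componentwise:
12 + -9 + -8
= -5

-5


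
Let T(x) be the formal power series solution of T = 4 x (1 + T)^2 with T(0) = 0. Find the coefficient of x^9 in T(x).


Apply the Lagrange inversion formula: if T = 4 x * phi(T) with phi(t) = (1 + t)^2, then [x^n] T = 4^n * (1/n) [t^(n-1)] phi(t)^n = 4^n * (1/n) [t^(n-1)] (1 + t)^(2n) = 4^n * (1/n) C(2n, n-1).
Using the identity C(2n, n-1) = C(2n, n) * n / (n+1), the unscaled factor equals C(2n, n) / (n+1) = C_n, the n-th Catalan number.
For n = 9: C_9 = C(18, 9) / 10 = 48620/10 = 4862.
With the 4^9 = 262144 factor, the coefficient is 262144 * 4862 = 1274544128.

1274544128


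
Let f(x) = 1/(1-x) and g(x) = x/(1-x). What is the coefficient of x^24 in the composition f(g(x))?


First simplify the composition: f(g(x)) = 1/(1 - x/(1-x)) = (1-x)/((1-x) - x) = (1-x)/(1-2x).
Now extract the coefficient. Write (1-x)/(1-2x) = 1/(1-2x) - x/(1-2x).
The coefficient of x^n in 1/(1-2x) is 2^n, and in x/(1-2x) is 2^(n-1) (for n >= 1).
So the coefficient of x^24 is 2^24 - 2^23 = 16777216 - 8388608 = 8388608.

8388608


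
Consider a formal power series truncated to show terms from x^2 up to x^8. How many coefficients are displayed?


From x^2 to x^8 inclusive, the count is 8 - 2 + 1 = 7.

7


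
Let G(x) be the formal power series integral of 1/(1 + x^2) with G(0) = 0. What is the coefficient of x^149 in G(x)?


1/(1 + x^2) = sum_{j>=0} (-1)^j x^(2j). Integrating termwise with G(0) = 0:
G(x) = sum_{j>=0} (-1)^j x^(2j+1) / (2j+1) = arctan(x).
Only odd powers are nonzero. For x^149 write 149 = 2*74 + 1, giving
(-1)^74 / 149 = 1/149 = 1/149.

1/149


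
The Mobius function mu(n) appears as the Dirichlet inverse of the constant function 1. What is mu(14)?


14 = 2 * 7 (all distinct primes).
mu(14) = (-1)^2 = 1

1


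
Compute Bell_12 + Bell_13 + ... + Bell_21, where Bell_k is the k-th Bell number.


Recall Bell_k counts set partitions of a k-set (with Bell_0 = 1 by convention).
Bell_12 through Bell_21: 4213597, 27644437, 190899322, 1382958545, 10480142147, 82864869804, 682076806159, 5832742205057, 51724158235372, 474869816156751
Sum = 4213597 + 27644437 + 190899322 + 1382958545 + 10480142147 + 82864869804 + 682076806159 + 5832742205057 + 51724158235372 + 474869816156751 = 533203744131191.

533203744131191


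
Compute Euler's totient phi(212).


phi(n) counts integers in [1, n] coprime to n. Using the multiplicative formula phi(n) = n * prod_{p | n} (1 - 1/p):
212 = 2^2 * 53, so
phi(212) = 212 * (1 - 1/2) * (1 - 1/53) = 104.

104


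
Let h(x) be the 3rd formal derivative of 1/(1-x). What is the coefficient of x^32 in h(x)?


Differentiating 3 times: d^3/dx^3 [1/(1-x)] = 3!/(1-x)^4.
The expansion 1/(1-x)^4 = sum_{k>=0} C(k+3, 3) x^k, so the coefficient of x^n in 3!/(1-x)^4 is 3! * C(n+3, 3).
For n = 32: 6 * C(35, 3) = 6 * 6545 = 39270

39270


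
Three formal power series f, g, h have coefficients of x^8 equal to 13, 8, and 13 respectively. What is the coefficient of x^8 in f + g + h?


Series addition is componentwise:
13 + 8 + 13
= 34

34


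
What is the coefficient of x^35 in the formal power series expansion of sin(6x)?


The Maclaurin series is sin(t) = sum_{k>=0} (-1)^k t^(2k+1) / (2k+1)!, so substituting t = 6x, only odd powers of x are nonzero, with coefficient of x^(2k+1) equal to (-1)^k 6^(2k+1) / (2k+1)!.
Write 35 = 2*17 + 1, giving the coefficient (-1)^17 * 6^35 / 35! = -1719070799748422591028658176/10333147966386144929666651337523200000000 = -27894275208/167669460258147894921875.

-27894275208/167669460258147894921875


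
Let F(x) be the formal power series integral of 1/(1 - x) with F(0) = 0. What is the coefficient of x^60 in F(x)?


1/(1 - x) = sum_{k>=0} x^k. Integrating termwise and using F(0) = 0 gives
F(x) = sum_{k>=0} x^(k+1) / (k+1) = sum_{m>=1} x^m / m = -ln(1 - x).
So the coefficient of x^60 is 1/60 = 1/60.

1/60


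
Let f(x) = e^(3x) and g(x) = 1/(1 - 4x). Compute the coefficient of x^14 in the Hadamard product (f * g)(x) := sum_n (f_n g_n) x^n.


Expanding: f_k = 3^k/k! (from e^(3x)) and g_k = 4^k (from 1/(1 - 4x)). So the Hadamard coefficient (f * g)_k = 3^k 4^k / k! = (12)^k / k!.
For k = 14: 12^14/14! = 1283918464548864/87178291200 = 2579890176/175175.

2579890176/175175


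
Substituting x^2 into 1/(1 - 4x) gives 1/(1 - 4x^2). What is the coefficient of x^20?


The coefficient of x^(2m) in 1/(1 - 4x^2) is 4^m.
With n = 20 = 2*10, the coefficient is 4^10 = 1048576.

1048576


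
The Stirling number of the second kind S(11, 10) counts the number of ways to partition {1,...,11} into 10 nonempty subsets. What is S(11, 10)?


Using the explicit formula S(n,k) = (1/k!) sum_{j=0}^{k} (-1)^(k-j) C(k,j) j^n:
S(11, 10) = 55
Equivalently, S(n,k) is n! times the coefficient of x^n in the EGF (e^x - 1)^k / k!.

55


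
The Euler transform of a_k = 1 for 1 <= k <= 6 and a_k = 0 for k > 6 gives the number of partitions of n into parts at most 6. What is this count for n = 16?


Partitions of 16 into parts at most 6:
Using generating function (1-x)^(-1)(1-x^2)^(-1)...(1-x^6)^(-1),
the coefficient of x^16 = 136

136


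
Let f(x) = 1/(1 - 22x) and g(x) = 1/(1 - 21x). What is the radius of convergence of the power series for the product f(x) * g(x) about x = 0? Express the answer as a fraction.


The radius of 1/(1 - 22x) is 1/22 (nearest singularity at x = 1/22), and the radius of 1/(1 - 21x) is 1/21.
The product f(x)*g(x) = 1/((1 - 22x)(1 - 21x)) has singularities at both 1/22 and 1/21, so its radius of convergence is the distance to the nearest one:
min(1/22, 1/21) = 1/22.

1/22


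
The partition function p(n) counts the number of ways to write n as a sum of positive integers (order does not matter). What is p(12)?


Using the generating function prod_{k>=1} 1/(1-x^k), we compute p(12).
By dynamic programming over parts 1 through 12:
p(12) = 77

77
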